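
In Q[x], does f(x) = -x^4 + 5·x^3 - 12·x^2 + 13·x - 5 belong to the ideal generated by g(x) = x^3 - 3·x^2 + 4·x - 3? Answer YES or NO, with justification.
NO

In Q[x] the ideal (g) consists of all multiples of g, so f ∈ (g) iff g | f, i.e. iff the remainder of f on division by g is 0. Divide f by g (g is monic, so eliminate the leading term of the running remainder at each step):
  leading term -x^4: subtract (-x)·g(x) = -x^4 + 3·x^3 - 4·x^2 + 3·x, leaving 2·x^3 - 8·x^2 + 10·x - 5
  leading term 2·x^3: subtract (2)·g(x) = 2·x^3 - 6·x^2 + 8·x - 6, leaving -2·x^2 + 2·x + 1
The remainder r(x) = -2·x^2 + 2·x + 1 ≠ 0 (and deg r < deg g), so g ∤ f, i.e. f ∉ (g).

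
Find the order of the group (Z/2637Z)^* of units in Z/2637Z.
|(Z/2637Z)^*| = 1752

(Z/2637Z)^* consists of the classes a with gcd(a, 2637) = 1, so its order is φ(2637). φ is multiplicative, with φ(p^e) = p^e − p^(e−1). Factorise 2637 = 3^2 · 293. Then
  φ(2637) = (3^2 − 3^1) · (293 − 1) = 6 · 292 = 1752.
Thus |(Z/2637Z)^*| = 1752.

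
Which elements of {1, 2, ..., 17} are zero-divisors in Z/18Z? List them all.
An element a ∈ Z/18Z (with a ≠ 0) is a zero-divisor iff gcd(a, 18) > 1 (because a is a unit precisely when gcd(a, n) = 1, and in Z/nZ every nonzero, non-unit element is a zero-divisor). Scan a = 1, ..., 17 and keep those with gcd(a, 18) > 1:
  gcd(2, 18) = 2, gcd(3, 18) = 3, gcd(4, 18) = 2, gcd(6, 18) = 6, gcd(8, 18) = 2, gcd(9, 18) = 9, gcd(10, 18) = 2, gcd(12, 18) = 6, gcd(14, 18) = 2, gcd(15, 18) = 3, gcd(16, 18) = 2.
All other a ∈ {1, ..., 17} have gcd(a, 18) = 1 and are units. So the nonzero zero-divisors are exactly the 11 values of a appearing in this scan.

Final answer: nonzero zero-divisors of Z/18Z = {2, 3, 4, 6, 8, 9, 10, 12, 14, 15, 16}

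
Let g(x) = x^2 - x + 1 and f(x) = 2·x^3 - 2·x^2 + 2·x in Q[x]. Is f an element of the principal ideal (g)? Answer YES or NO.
In Q[x] the ideal (g) consists of all multiples of g, so f ∈ (g) iff g | f, i.e. iff the remainder of f on division by g is 0. Divide f by g (g is monic, so eliminate the leading term of the running remainder at each step):
  leading term 2·x^3: subtract (2·x)·g(x) = 2·x^3 - 2·x^2 + 2·x, leaving 0
The remainder is 0, so f(x) = g(x) · h(x) with h(x) = 2·x. Hence g | f, i.e. f ∈ (g).

Final answer: YES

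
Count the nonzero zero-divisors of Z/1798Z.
In Z/1798Z each nonzero element is either a unit (gcd with 1798 is 1) or a zero-divisor (gcd > 1). The number of units is φ(1798): factorise 1798 = 2 · 29 · 31, so φ(1798) = (2 − 1) · (29 − 1) · (31 − 1) = 1 · 28 · 30 = 840. The nonzero elements number 1798 − 1 = 1797. Hence the nonzero zero-divisors number 1797 − 840 = 957.

Final answer: Z/1798Z has 957 nonzero zero-divisors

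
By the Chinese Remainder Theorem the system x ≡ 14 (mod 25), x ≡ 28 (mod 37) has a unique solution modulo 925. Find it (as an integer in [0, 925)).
The moduli 25, 37 are pairwise coprime, so by the CRT there is a unique solution mod 25·37 = 925.
Solve by successive substitution. Start with x ≡ 14 (mod 25).
  Combine with x ≡ 28 (mod 37): write x = 14 + 25·t and require 14 + 25·t ≡ 28 (mod 37), i.e. 25·t ≡ 28 − 14 ≡ 14 (mod 37). Since 25^(−1) ≡ 3 (mod 37), t ≡ 3·14 ≡ 5 (mod 37). So x ≡ 14 + 25·5 = 139 (mod 925).
Unique solution in [0, 925): x = 139.

Final answer: x ≡ 139 (mod 925); the representative in [0, 925) is 139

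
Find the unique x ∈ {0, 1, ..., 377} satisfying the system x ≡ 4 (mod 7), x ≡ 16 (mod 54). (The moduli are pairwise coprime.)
x ≡ 340 (mod 378); the representative in [0, 378) is 340

The moduli 7, 54 are pairwise coprime, so by the CRT there is a unique solution mod 7·54 = 378.
Solve by successive substitution. Start with x ≡ 4 (mod 7).
  Combine with x ≡ 16 (mod 54): write x = 4 + 7·t and require 4 + 7·t ≡ 16 (mod 54), i.e. 7·t ≡ 16 − 4 ≡ 12 (mod 54). Since 7^(−1) ≡ 31 (mod 54), t ≡ 31·12 ≡ 48 (mod 54). So x ≡ 4 + 7·48 = 340 (mod 378).
Unique solution in [0, 378): x = 340.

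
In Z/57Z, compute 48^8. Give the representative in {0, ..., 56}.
36

Use repeated squaring. Binary(8) = 1000. Walk through the bits of the exponent 8 left-to-right: at each bit after the leading one, square the running value, then multiply by 48 if the bit is 1 (always reducing mod 57):
  bit 1 = 1 (leading): start with 48.
  bit 2 = 0: square 48^2 = 2304 ≡ 24 (mod 57).
  bit 3 = 0: square 24^2 = 576 ≡ 6 (mod 57).
  bit 4 = 0: square 6^2 = 36 (mod 57).
Final value: 48^8 ≡ 36 (mod 57).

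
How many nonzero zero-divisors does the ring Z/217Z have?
In Z/217Z each nonzero element is either a unit (gcd with 217 is 1) or a zero-divisor (gcd > 1). The number of units is φ(217): factorise 217 = 7 · 31, so φ(217) = (7 − 1) · (31 − 1) = 6 · 30 = 180. The nonzero elements number 217 − 1 = 216. Hence the nonzero zero-divisors number 216 − 180 = 36.

Final answer: Z/217Z has 36 nonzero zero-divisors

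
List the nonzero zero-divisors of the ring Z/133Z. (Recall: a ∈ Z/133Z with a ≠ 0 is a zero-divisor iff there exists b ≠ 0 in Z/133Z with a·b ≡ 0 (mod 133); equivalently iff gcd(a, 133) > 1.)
nonzero zero-divisors of Z/133Z = {7, 14, 19, 21, 28, 35, 38, 42, 49, 56, 57, 63, 70, 76, 77, 84, 91, 95, 98, 105, 112, 114, 119, 126}

An element a ∈ Z/133Z (with a ≠ 0) is a zero-divisor iff gcd(a, 133) > 1 (because a is a unit precisely when gcd(a, n) = 1, and in Z/nZ every nonzero, non-unit element is a zero-divisor). Scan a = 1, ..., 132 and keep those with gcd(a, 133) > 1:
  gcd(7, 133) = 7, gcd(14, 133) = 7, gcd(19, 133) = 19, gcd(21, 133) = 7, gcd(28, 133) = 7, gcd(35, 133) = 7, gcd(38, 133) = 19, gcd(42, 133) = 7, gcd(49, 133) = 7, gcd(56, 133) = 7, gcd(57, 133) = 19, gcd(63, 133) = 7, gcd(70, 133) = 7, gcd(76, 133) = 19, gcd(77, 133) = 7, gcd(84, 133) = 7, gcd(91, 133) = 7, gcd(95, 133) = 19, gcd(98, 133) = 7, gcd(105, 133) = 7, gcd(112, 133) = 7, gcd(114, 133) = 19, gcd(119, 133) = 7, gcd(126, 133) = 7.
All other a ∈ {1, ..., 132} have gcd(a, 133) = 1 and are units. So the nonzero zero-divisors are exactly the 24 values of a appearing in this scan.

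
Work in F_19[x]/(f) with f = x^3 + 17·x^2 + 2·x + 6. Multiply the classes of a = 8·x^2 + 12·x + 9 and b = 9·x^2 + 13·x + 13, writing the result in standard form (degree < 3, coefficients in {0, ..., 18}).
a · b ≡ 16·x^2 + 3·x + 14 (mod f(x))

Multiply as integer polynomials: a · b = 72·x^4 + 212·x^3 + 341·x^2 + 273·x + 117. Reducing coefficients mod 19: a · b ≡ 15·x^4 + 3·x^3 + 18·x^2 + 7·x + 3. Now divide by f(x) = x^3 + 17·x^2 + 2·x + 6 in F_19[x], eliminating the leading term at each step:
  leading term 15·x^4: subtract (15·x)·f(x) = 15·x^4 + 8·x^3 + 11·x^2 + 14·x, leaving 14·x^3 + 7·x^2 + 12·x + 3 (coefficients mod 19)
  leading term 14·x^3: subtract (14)·f(x) = 14·x^3 + 10·x^2 + 9·x + 8, leaving 16·x^2 + 3·x + 14 (coefficients mod 19)
The degree is now < 3, so this is the remainder. Hence a · b ≡ 16·x^2 + 3·x + 14 in F_19[x]/(f).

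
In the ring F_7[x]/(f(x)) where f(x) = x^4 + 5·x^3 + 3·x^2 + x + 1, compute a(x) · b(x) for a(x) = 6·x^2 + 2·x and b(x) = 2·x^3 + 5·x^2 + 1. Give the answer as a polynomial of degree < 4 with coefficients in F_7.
a · b ≡ 6·x^3 + 2·x^2 + 2·x + 5 (mod f(x))

Multiply as integer polynomials: a · b = 12·x^5 + 34·x^4 + 10·x^3 + 6·x^2 + 2·x. Reducing coefficients mod 7: a · b ≡ 5·x^5 + 6·x^4 + 3·x^3 + 6·x^2 + 2·x. Now divide by f(x) = x^4 + 5·x^3 + 3·x^2 + x + 1 in F_7[x], eliminating the leading term at each step:
  leading term 5·x^5: subtract (5·x)·f(x) = 5·x^5 + 4·x^4 + x^3 + 5·x^2 + 5·x, leaving 2·x^4 + 2·x^3 + x^2 + 4·x (coefficients mod 7)
  leading term 2·x^4: subtract (2)·f(x) = 2·x^4 + 3·x^3 + 6·x^2 + 2·x + 2, leaving 6·x^3 + 2·x^2 + 2·x + 5 (coefficients mod 7)
The degree is now < 4, so this is the remainder. Hence a · b ≡ 6·x^3 + 2·x^2 + 2·x + 5 in F_7[x]/(f).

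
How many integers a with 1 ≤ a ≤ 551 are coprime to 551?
The number of a ∈ {1, ..., 551} with gcd(a, 551) = 1 is by definition Euler's totient φ(551). φ is multiplicative, with φ(p^e) = p^e − p^(e−1). Factorise 551 = 19 · 29. Then
  φ(551) = (19 − 1) · (29 − 1) = 18 · 28 = 504.
So there are 504 such integers.

Final answer: 504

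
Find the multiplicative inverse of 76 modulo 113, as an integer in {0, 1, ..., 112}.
76^(−1) ≡ 58 (mod 113)

Apply the extended Euclidean algorithm to (113, 76), tracking rows (r, s, t) with s·113 + t·76 = r. Each division r_prev = q·r_cur + r_new produces the new row as (previous row) − q·(current row):
  row A: (113, 1, 0)   [1·113 + 0·76 = 113]
  row B: (76, 0, 1)   [0·113 + 1·76 = 76]
  113 = 1·76 + 37   → row C = row A − 1·row B = (37, 1, −1)   [check: 1·113 − 1·76 = 37]
  76 = 2·37 + 2   → row D = row B − 2·row C = (2, −2, 3)   [check: −2·113 + 3·76 = 2]
  37 = 18·2 + 1   → row E = row C − 18·row D = (1, 37, −55)   [check: 37·113 − 55·76 = 1]
  2 = 2·1 + 0   → remainder 0, stop. gcd = 1 (last nonzero row E).
The gcd is 1, so 76 is invertible mod 113. The last nonzero row gives 37·113 − 55·76 = 1, so t = −55. So 76^(−1) ≡ −55 ≡ 58 (mod 113). Verify: 76 · 58 = 4408 ≡ 1 (mod 113). ✓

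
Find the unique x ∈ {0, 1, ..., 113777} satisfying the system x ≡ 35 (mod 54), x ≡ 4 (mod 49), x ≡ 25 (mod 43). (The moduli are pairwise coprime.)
The moduli 54, 49, 43 are pairwise coprime, so by the CRT there is a unique solution mod 54·49·43 = 113778.
Solve by successive substitution. Start with x ≡ 35 (mod 54).
  Combine with x ≡ 4 (mod 49): write x = 35 + 54·t and require 35 + 54·t ≡ 4 (mod 49), i.e. 54·t ≡ 4 − 35 ≡ 18 (mod 49). Since 54^(−1) ≡ 10 (mod 49) (54 ≡ 5 (mod 49)), t ≡ 10·18 ≡ 33 (mod 49). So x ≡ 35 + 54·33 = 1817 (mod 2646).
  Combine with x ≡ 25 (mod 43): write x = 1817 + 2646·t and require 1817 + 2646·t ≡ 25 (mod 43), i.e. 2646·t ≡ 25 − 1817 ≡ 14 (mod 43). Since 2646^(−1) ≡ 15 (mod 43) (2646 ≡ 23 (mod 43)), t ≡ 15·14 ≡ 38 (mod 43). So x ≡ 1817 + 2646·38 = 102365 (mod 113778).
Unique solution in [0, 113778): x = 102365.

Final answer: x ≡ 102365 (mod 113778); the representative in [0, 113778) is 102365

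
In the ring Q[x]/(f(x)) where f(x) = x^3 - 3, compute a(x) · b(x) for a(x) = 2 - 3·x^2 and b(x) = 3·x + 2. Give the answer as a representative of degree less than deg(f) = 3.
First multiply in Q[x] without reducing: a · b = -9·x^3 - 6·x^2 + 6·x + 4. Now divide by f(x) = x^3 - 3, eliminating the leading term at each step:
  leading term -9·x^3: subtract (-9)·f(x) = 27 - 9·x^3, leaving -6·x^2 + 6·x - 23
The degree is now < 3, so this is the remainder. Hence a · b ≡ -6·x^2 + 6·x - 23 in Q[x]/(f).

Final answer: a · b ≡ -6·x^2 + 6·x - 23 (mod f(x))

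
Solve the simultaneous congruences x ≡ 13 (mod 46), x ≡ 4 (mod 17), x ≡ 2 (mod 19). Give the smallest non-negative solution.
x ≡ 12295 (mod 14858); the representative in [0, 14858) is 12295

The moduli 46, 17, 19 are pairwise coprime, so by the CRT there is a unique solution mod 46·17·19 = 14858.
Solve by successive substitution. Start with x ≡ 13 (mod 46).
  Combine with x ≡ 4 (mod 17): write x = 13 + 46·t and require 13 + 46·t ≡ 4 (mod 17), i.e. 46·t ≡ 4 − 13 ≡ 8 (mod 17). Since 46^(−1) ≡ 10 (mod 17) (46 ≡ 12 (mod 17)), t ≡ 10·8 ≡ 12 (mod 17). So x ≡ 13 + 46·12 = 565 (mod 782).
  Combine with x ≡ 2 (mod 19): write x = 565 + 782·t and require 565 + 782·t ≡ 2 (mod 19), i.e. 782·t ≡ 2 − 565 ≡ 7 (mod 19). Since 782^(−1) ≡ 13 (mod 19) (782 ≡ 3 (mod 19)), t ≡ 13·7 ≡ 15 (mod 19). So x ≡ 565 + 782·15 = 12295 (mod 14858).
Unique solution in [0, 14858): x = 12295.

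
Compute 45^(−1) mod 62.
45^(−1) ≡ 51 (mod 62)

Apply the extended Euclidean algorithm to (62, 45), tracking rows (r, s, t) with s·62 + t·45 = r. Each division r_prev = q·r_cur + r_new produces the new row as (previous row) − q·(current row):
  row A: (62, 1, 0)   [1·62 + 0·45 = 62]
  row B: (45, 0, 1)   [0·62 + 1·45 = 45]
  62 = 1·45 + 17   → row C = row A − 1·row B = (17, 1, −1)   [check: 1·62 − 1·45 = 17]
  45 = 2·17 + 11   → row D = row B − 2·row C = (11, −2, 3)   [check: −2·62 + 3·45 = 11]
  17 = 1·11 + 6   → row E = row C − 1·row D = (6, 3, −4)   [check: 3·62 − 4·45 = 6]
  11 = 1·6 + 5   → row F = row D − 1·row E = (5, −5, 7)   [check: −5·62 + 7·45 = 5]
  6 = 1·5 + 1   → row G = row E − 1·row F = (1, 8, −11)   [check: 8·62 − 11·45 = 1]
  5 = 5·1 + 0   → remainder 0, stop. gcd = 1 (last nonzero row G).
The gcd is 1, so 45 is invertible mod 62. The last nonzero row gives 8·62 − 11·45 = 1, so t = −11. So 45^(−1) ≡ −11 ≡ 51 (mod 62). Verify: 45 · 51 = 2295 ≡ 1 (mod 62). ✓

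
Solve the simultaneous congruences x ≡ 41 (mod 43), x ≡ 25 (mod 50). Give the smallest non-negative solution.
x ≡ 1675 (mod 2150); the representative in [0, 2150) is 1675

The moduli 43, 50 are pairwise coprime, so by the CRT there is a unique solution mod 43·50 = 2150.
Solve by successive substitution. Start with x ≡ 41 (mod 43).
  Combine with x ≡ 25 (mod 50): write x = 41 + 43·t and require 41 + 43·t ≡ 25 (mod 50), i.e. 43·t ≡ 25 − 41 ≡ 34 (mod 50). Since 43^(−1) ≡ 7 (mod 50), t ≡ 7·34 ≡ 38 (mod 50). So x ≡ 41 + 43·38 = 1675 (mod 2150).
Unique solution in [0, 2150): x = 1675.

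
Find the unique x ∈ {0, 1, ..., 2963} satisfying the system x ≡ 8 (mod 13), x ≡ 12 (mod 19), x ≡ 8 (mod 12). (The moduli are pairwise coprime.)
x ≡ 164 (mod 2964); the representative in [0, 2964) is 164

The moduli 13, 19, 12 are pairwise coprime, so by the CRT there is a unique solution mod 13·19·12 = 2964.
Solve by successive substitution. Start with x ≡ 8 (mod 13).
  Combine with x ≡ 12 (mod 19): write x = 8 + 13·t and require 8 + 13·t ≡ 12 (mod 19), i.e. 13·t ≡ 12 − 8 ≡ 4 (mod 19). Since 13^(−1) ≡ 3 (mod 19), t ≡ 3·4 ≡ 12 (mod 19). So x ≡ 8 + 13·12 = 164 (mod 247).
  Combine with x ≡ 8 (mod 12): write x = 164 + 247·t and require 164 + 247·t ≡ 8 (mod 12), i.e. 247·t ≡ 8 − 164 ≡ 0 (mod 12). Since 247^(−1) ≡ 7 (mod 12) (247 ≡ 7 (mod 12)), t ≡ 7·0 ≡ 0 (mod 12). So x ≡ 164 + 247·0 = 164 (mod 2964).
Unique solution in [0, 2964): x = 164.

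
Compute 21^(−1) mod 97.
Apply the extended Euclidean algorithm to (97, 21), tracking rows (r, s, t) with s·97 + t·21 = r. Each division r_prev = q·r_cur + r_new produces the new row as (previous row) − q·(current row):
  row A: (97, 1, 0)   [1·97 + 0·21 = 97]
  row B: (21, 0, 1)   [0·97 + 1·21 = 21]
  97 = 4·21 + 13   → row C = row A − 4·row B = (13, 1, −4)   [check: 1·97 − 4·21 = 13]
  21 = 1·13 + 8   → row D = row B − 1·row C = (8, −1, 5)   [check: −1·97 + 5·21 = 8]
  13 = 1·8 + 5   → row E = row C − 1·row D = (5, 2, −9)   [check: 2·97 − 9·21 = 5]
  8 = 1·5 + 3   → row F = row D − 1·row E = (3, −3, 14)   [check: −3·97 + 14·21 = 3]
  5 = 1·3 + 2   → row G = row E − 1·row F = (2, 5, −23)   [check: 5·97 − 23·21 = 2]
  3 = 1·2 + 1   → row H = row F − 1·row G = (1, −8, 37)   [check: −8·97 + 37·21 = 1]
  2 = 2·1 + 0   → remainder 0, stop. gcd = 1 (last nonzero row H).
The gcd is 1, so 21 is invertible mod 97. The last nonzero row gives −8·97 + 37·21 = 1, so t = 37. So 21^(−1) ≡ 37 (mod 97). Verify: 21 · 37 = 777 ≡ 1 (mod 97). ✓

Final answer: 21^(−1) ≡ 37 (mod 97)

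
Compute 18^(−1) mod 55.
18^(−1) ≡ 52 (mod 55)

Apply the extended Euclidean algorithm to (55, 18), tracking rows (r, s, t) with s·55 + t·18 = r. Each division r_prev = q·r_cur + r_new produces the new row as (previous row) − q·(current row):
  row A: (55, 1, 0)   [1·55 + 0·18 = 55]
  row B: (18, 0, 1)   [0·55 + 1·18 = 18]
  55 = 3·18 + 1   → row C = row A − 3·row B = (1, 1, −3)   [check: 1·55 − 3·18 = 1]
  18 = 18·1 + 0   → remainder 0, stop. gcd = 1 (last nonzero row C).
The gcd is 1, so 18 is invertible mod 55. The last nonzero row gives 1·55 − 3·18 = 1, so t = −3. So 18^(−1) ≡ −3 ≡ 52 (mod 55). Verify: 18 · 52 = 936 ≡ 1 (mod 55). ✓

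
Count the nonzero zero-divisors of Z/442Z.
Z/442Z has 249 nonzero zero-divisors

In Z/442Z each nonzero element is either a unit (gcd with 442 is 1) or a zero-divisor (gcd > 1). The number of units is φ(442): factorise 442 = 2 · 13 · 17, so φ(442) = (2 − 1) · (13 − 1) · (17 − 1) = 1 · 12 · 16 = 192. The nonzero elements number 442 − 1 = 441. Hence the nonzero zero-divisors number 441 − 192 = 249.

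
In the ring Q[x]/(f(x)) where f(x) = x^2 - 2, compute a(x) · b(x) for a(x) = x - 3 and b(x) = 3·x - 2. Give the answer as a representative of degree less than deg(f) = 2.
First multiply in Q[x] without reducing: a · b = 3·x^2 - 11·x + 6. Now divide by f(x) = x^2 - 2, eliminating the leading term at each step:
  leading term 3·x^2: subtract (3)·f(x) = 3·x^2 - 6, leaving 12 - 11·x
The degree is now < 2, so this is the remainder. Hence a · b ≡ 12 - 11·x in Q[x]/(f).

Final answer: a · b ≡ 12 - 11·x (mod f(x))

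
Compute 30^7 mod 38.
Use repeated squaring. Binary(7) = 111. Walk through the bits of the exponent 7 left-to-right: at each bit after the leading one, square the running value, then multiply by 30 if the bit is 1 (always reducing mod 38):
  bit 1 = 1 (leading): start with 30.
  bit 2 = 1: square 30^2 = 900 ≡ 26; bit is 1, so multiply 26·30 = 780 ≡ 20 (mod 38).
  bit 3 = 1: square 20^2 = 400 ≡ 20; bit is 1, so multiply 20·30 = 600 ≡ 30 (mod 38).
Final value: 30^7 ≡ 30 (mod 38).

Final answer: 30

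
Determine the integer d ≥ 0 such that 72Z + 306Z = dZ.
In the PID Z, (a, b) is generated by gcd(a, b). Compute gcd(306, 72) with the extended Euclidean algorithm, tracking rows (r, s, t) with s·306 + t·72 = r:
  row A: (306, 1, 0)   [1·306 + 0·72 = 306]
  row B: (72, 0, 1)   [0·306 + 1·72 = 72]
  306 = 4·72 + 18   → row C = row A − 4·row B = (18, 1, −4)   [check: 1·306 − 4·72 = 18]
  72 = 4·18 + 0   → remainder 0, stop. gcd = 18 (last nonzero row C).
So gcd(72, 306) = 18, with Bézout identity 1·306 − 4·72 = 18. Containment (⊇): the Bézout identity exhibits 18 as an element of (72, 306), giving (18) ⊆ (72, 306). Containment (⊆): since 18 | 72 and 18 | 306 (72 = 18·4, 306 = 18·17), every Z-linear combination of 72 and 306 is divisible by 18, so (72, 306) ⊆ (18). Therefore (72, 306) = (18), d = 18.

Final answer: (72, 306) = (18); d = 18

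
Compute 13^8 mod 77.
36

Use repeated squaring. Binary(8) = 1000. Walk through the bits of the exponent 8 left-to-right: at each bit after the leading one, square the running value, then multiply by 13 if the bit is 1 (always reducing mod 77):
  bit 1 = 1 (leading): start with 13.
  bit 2 = 0: square 13^2 = 169 ≡ 15 (mod 77).
  bit 3 = 0: square 15^2 = 225 ≡ 71 (mod 77).
  bit 4 = 0: square 71^2 = 5041 ≡ 36 (mod 77).
Final value: 13^8 ≡ 36 (mod 77).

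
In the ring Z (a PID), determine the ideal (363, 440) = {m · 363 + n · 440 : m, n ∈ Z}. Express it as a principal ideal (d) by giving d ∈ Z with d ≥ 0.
In the PID Z, (a, b) is generated by gcd(a, b). Compute gcd(440, 363) with the extended Euclidean algorithm, tracking rows (r, s, t) with s·440 + t·363 = r:
  row A: (440, 1, 0)   [1·440 + 0·363 = 440]
  row B: (363, 0, 1)   [0·440 + 1·363 = 363]
  440 = 1·363 + 77   → row C = row A − 1·row B = (77, 1, −1)   [check: 1·440 − 1·363 = 77]
  363 = 4·77 + 55   → row D = row B − 4·row C = (55, −4, 5)   [check: −4·440 + 5·363 = 55]
  77 = 1·55 + 22   → row E = row C − 1·row D = (22, 5, −6)   [check: 5·440 − 6·363 = 22]
  55 = 2·22 + 11   → row F = row D − 2·row E = (11, −14, 17)   [check: −14·440 + 17·363 = 11]
  22 = 2·11 + 0   → remainder 0, stop. gcd = 11 (last nonzero row F).
So gcd(363, 440) = 11, with Bézout identity −14·440 + 17·363 = 11. Containment (⊇): the Bézout identity exhibits 11 as an element of (363, 440), giving (11) ⊆ (363, 440). Containment (⊆): since 11 | 363 and 11 | 440 (363 = 11·33, 440 = 11·40), every Z-linear combination of 363 and 440 is divisible by 11, so (363, 440) ⊆ (11). Therefore (363, 440) = (11), d = 11.

Final answer: (363, 440) = (11); d = 11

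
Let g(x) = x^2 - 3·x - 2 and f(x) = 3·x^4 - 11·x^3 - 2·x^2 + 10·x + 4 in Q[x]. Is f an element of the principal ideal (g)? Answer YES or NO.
YES

In Q[x] the ideal (g) consists of all multiples of g, so f ∈ (g) iff g | f, i.e. iff the remainder of f on division by g is 0. Divide f by g (g is monic, so eliminate the leading term of the running remainder at each step):
  leading term 3·x^4: subtract (3·x^2)·g(x) = 3·x^4 - 9·x^3 - 6·x^2, leaving -2·x^3 + 4·x^2 + 10·x + 4
  leading term -2·x^3: subtract (-2·x)·g(x) = -2·x^3 + 6·x^2 + 4·x, leaving -2·x^2 + 6·x + 4
  leading term -2·x^2: subtract (-2)·g(x) = -2·x^2 + 6·x + 4, leaving 0
The remainder is 0, so f(x) = g(x) · h(x) with h(x) = 3·x^2 - 2·x - 2. Hence g | f, i.e. f ∈ (g).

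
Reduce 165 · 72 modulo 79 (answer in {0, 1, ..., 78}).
30

Reduce the factors first: 165 ≡ 7 (mod 79), so 165 · 72 ≡ 7 · 72 (mod 79). 7 · 72 = 504. Dividing by 79: 504 = 6·79 + 30. So (165 · 72) mod 79 = 30.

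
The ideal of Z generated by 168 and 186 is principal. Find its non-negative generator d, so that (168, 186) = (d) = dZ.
(168, 186) = (6); d = 6

In the PID Z, (a, b) is generated by gcd(a, b). Compute gcd(186, 168) with the extended Euclidean algorithm, tracking rows (r, s, t) with s·186 + t·168 = r:
  row A: (186, 1, 0)   [1·186 + 0·168 = 186]
  row B: (168, 0, 1)   [0·186 + 1·168 = 168]
  186 = 1·168 + 18   → row C = row A − 1·row B = (18, 1, −1)   [check: 1·186 − 1·168 = 18]
  168 = 9·18 + 6   → row D = row B − 9·row C = (6, −9, 10)   [check: −9·186 + 10·168 = 6]
  18 = 3·6 + 0   → remainder 0, stop. gcd = 6 (last nonzero row D).
So gcd(168, 186) = 6, with Bézout identity −9·186 + 10·168 = 6. Containment (⊇): the Bézout identity exhibits 6 as an element of (168, 186), giving (6) ⊆ (168, 186). Containment (⊆): since 6 | 168 and 6 | 186 (168 = 6·28, 186 = 6·31), every Z-linear combination of 168 and 186 is divisible by 6, so (168, 186) ⊆ (6). Therefore (168, 186) = (6), d = 6.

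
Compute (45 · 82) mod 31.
1

Reduce the factors first: 45 ≡ 14, 82 ≡ 20 (mod 31), so 45 · 82 ≡ 14 · 20 (mod 31). 14 · 20 = 280. Dividing by 31: 280 = 9·31 + 1. So (45 · 82) mod 31 = 1.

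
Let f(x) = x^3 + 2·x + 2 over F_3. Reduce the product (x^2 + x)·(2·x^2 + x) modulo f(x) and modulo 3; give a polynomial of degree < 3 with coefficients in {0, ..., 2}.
Multiply as integer polynomials: a · b = 2·x^4 + 3·x^3 + x^2. Reducing coefficients mod 3: a · b ≡ 2·x^4 + x^2. Now divide by f(x) = x^3 + 2·x + 2 in F_3[x], eliminating the leading term at each step:
  leading term 2·x^4: subtract (2·x)·f(x) = 2·x^4 + x^2 + x, leaving 2·x (coefficients mod 3)
The degree is now < 3, so this is the remainder. Hence a · b ≡ 2·x in F_3[x]/(f).

Final answer: a · b ≡ 2·x (mod f(x))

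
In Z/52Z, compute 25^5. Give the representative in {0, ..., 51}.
25

Use repeated squaring. Binary(5) = 101. Walk through the bits of the exponent 5 left-to-right: at each bit after the leading one, square the running value, then multiply by 25 if the bit is 1 (always reducing mod 52):
  bit 1 = 1 (leading): start with 25.
  bit 2 = 0: square 25^2 = 625 ≡ 1 (mod 52).
  bit 3 = 1: square 1^2 = 1; bit is 1, so multiply 1·25 = 25 (mod 52).
Final value: 25^5 ≡ 25 (mod 52).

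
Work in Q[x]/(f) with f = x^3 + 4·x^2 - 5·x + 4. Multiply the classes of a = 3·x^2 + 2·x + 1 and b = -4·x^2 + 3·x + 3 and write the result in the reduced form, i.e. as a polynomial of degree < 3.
First multiply in Q[x] without reducing: a · b = -12·x^4 + x^3 + 11·x^2 + 9·x + 3. Now divide by f(x) = x^3 + 4·x^2 - 5·x + 4, eliminating the leading term at each step:
  leading term -12·x^4: subtract (-12·x)·f(x) = -12·x^4 - 48·x^3 + 60·x^2 - 48·x, leaving 49·x^3 - 49·x^2 + 57·x + 3
  leading term 49·x^3: subtract (49)·f(x) = 49·x^3 + 196·x^2 - 245·x + 196, leaving -245·x^2 + 302·x - 193
The degree is now < 3, so this is the remainder. Hence a · b ≡ -245·x^2 + 302·x - 193 in Q[x]/(f).

Final answer: a · b ≡ -245·x^2 + 302·x - 193 (mod f(x))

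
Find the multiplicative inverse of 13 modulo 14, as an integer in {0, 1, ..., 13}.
Apply the extended Euclidean algorithm to (14, 13), tracking rows (r, s, t) with s·14 + t·13 = r. Each division r_prev = q·r_cur + r_new produces the new row as (previous row) − q·(current row):
  row A: (14, 1, 0)   [1·14 + 0·13 = 14]
  row B: (13, 0, 1)   [0·14 + 1·13 = 13]
  14 = 1·13 + 1   → row C = row A − 1·row B = (1, 1, −1)   [check: 1·14 − 1·13 = 1]
  13 = 13·1 + 0   → remainder 0, stop. gcd = 1 (last nonzero row C).
The gcd is 1, so 13 is invertible mod 14. The last nonzero row gives 1·14 − 1·13 = 1, so t = −1. So 13^(−1) ≡ −1 ≡ 13 (mod 14). Verify: 13 · 13 = 169 ≡ 1 (mod 14). ✓

Final answer: 13^(−1) ≡ 13 (mod 14)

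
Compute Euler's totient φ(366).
φ is multiplicative, with φ(p^e) = p^e − p^(e−1). Factorise 366 = 2 · 3 · 61. Then
  φ(366) = (2 − 1) · (3 − 1) · (61 − 1) = 1 · 2 · 60 = 120.

Final answer: φ(366) = 120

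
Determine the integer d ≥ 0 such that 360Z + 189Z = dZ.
In the PID Z, (a, b) is generated by gcd(a, b). Compute gcd(360, 189) with the extended Euclidean algorithm, tracking rows (r, s, t) with s·360 + t·189 = r:
  row A: (360, 1, 0)   [1·360 + 0·189 = 360]
  row B: (189, 0, 1)   [0·360 + 1·189 = 189]
  360 = 1·189 + 171   → row C = row A − 1·row B = (171, 1, −1)   [check: 1·360 − 1·189 = 171]
  189 = 1·171 + 18   → row D = row B − 1·row C = (18, −1, 2)   [check: −1·360 + 2·189 = 18]
  171 = 9·18 + 9   → row E = row C − 9·row D = (9, 10, −19)   [check: 10·360 − 19·189 = 9]
  18 = 2·9 + 0   → remainder 0, stop. gcd = 9 (last nonzero row E).
So gcd(360, 189) = 9, with Bézout identity 10·360 − 19·189 = 9. Containment (⊇): the Bézout identity exhibits 9 as an element of (360, 189), giving (9) ⊆ (360, 189). Containment (⊆): since 9 | 360 and 9 | 189 (360 = 9·40, 189 = 9·21), every Z-linear combination of 360 and 189 is divisible by 9, so (360, 189) ⊆ (9). Therefore (360, 189) = (9), d = 9.

Final answer: (360, 189) = (9); d = 9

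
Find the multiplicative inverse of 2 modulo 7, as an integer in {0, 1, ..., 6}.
Apply the extended Euclidean algorithm to (7, 2), tracking rows (r, s, t) with s·7 + t·2 = r. Each division r_prev = q·r_cur + r_new produces the new row as (previous row) − q·(current row):
  row A: (7, 1, 0)   [1·7 + 0·2 = 7]
  row B: (2, 0, 1)   [0·7 + 1·2 = 2]
  7 = 3·2 + 1   → row C = row A − 3·row B = (1, 1, −3)   [check: 1·7 − 3·2 = 1]
  2 = 2·1 + 0   → remainder 0, stop. gcd = 1 (last nonzero row C).
The gcd is 1, so 2 is invertible mod 7. The last nonzero row gives 1·7 − 3·2 = 1, so t = −3. So 2^(−1) ≡ −3 ≡ 4 (mod 7). Verify: 2 · 4 = 8 ≡ 1 (mod 7). ✓

Final answer: 2^(−1) ≡ 4 (mod 7)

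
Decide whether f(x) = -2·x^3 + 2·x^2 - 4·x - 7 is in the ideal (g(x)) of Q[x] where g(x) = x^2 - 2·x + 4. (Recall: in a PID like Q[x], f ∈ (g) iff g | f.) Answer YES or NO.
In Q[x] the ideal (g) consists of all multiples of g, so f ∈ (g) iff g | f, i.e. iff the remainder of f on division by g is 0. Divide f by g (g is monic, so eliminate the leading term of the running remainder at each step):
  leading term -2·x^3: subtract (-2·x)·g(x) = -2·x^3 + 4·x^2 - 8·x, leaving -2·x^2 + 4·x - 7
  leading term -2·x^2: subtract (-2)·g(x) = -2·x^2 + 4·x - 8, leaving 1
The remainder r(x) = 1 ≠ 0 (and deg r < deg g), so g ∤ f, i.e. f ∉ (g).

Final answer: NO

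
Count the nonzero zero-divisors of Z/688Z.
In Z/688Z each nonzero element is either a unit (gcd with 688 is 1) or a zero-divisor (gcd > 1). The number of units is φ(688): factorise 688 = 2^4 · 43, so φ(688) = (2^4 − 2^3) · (43 − 1) = 8 · 42 = 336. The nonzero elements number 688 − 1 = 687. Hence the nonzero zero-divisors number 687 − 336 = 351.

Final answer: Z/688Z has 351 nonzero zero-divisors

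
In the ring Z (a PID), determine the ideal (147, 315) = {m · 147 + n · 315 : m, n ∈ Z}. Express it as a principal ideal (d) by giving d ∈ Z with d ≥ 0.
In the PID Z, (a, b) is generated by gcd(a, b). Compute gcd(315, 147) with the extended Euclidean algorithm, tracking rows (r, s, t) with s·315 + t·147 = r:
  row A: (315, 1, 0)   [1·315 + 0·147 = 315]
  row B: (147, 0, 1)   [0·315 + 1·147 = 147]
  315 = 2·147 + 21   → row C = row A − 2·row B = (21, 1, −2)   [check: 1·315 − 2·147 = 21]
  147 = 7·21 + 0   → remainder 0, stop. gcd = 21 (last nonzero row C).
So gcd(147, 315) = 21, with Bézout identity 1·315 − 2·147 = 21. Containment (⊇): the Bézout identity exhibits 21 as an element of (147, 315), giving (21) ⊆ (147, 315). Containment (⊆): since 21 | 147 and 21 | 315 (147 = 21·7, 315 = 21·15), every Z-linear combination of 147 and 315 is divisible by 21, so (147, 315) ⊆ (21). Therefore (147, 315) = (21), d = 21.

Final answer: (147, 315) = (21); d = 21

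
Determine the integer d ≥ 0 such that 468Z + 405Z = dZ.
In the PID Z, (a, b) is generated by gcd(a, b). Compute gcd(468, 405) with the extended Euclidean algorithm, tracking rows (r, s, t) with s·468 + t·405 = r:
  row A: (468, 1, 0)   [1·468 + 0·405 = 468]
  row B: (405, 0, 1)   [0·468 + 1·405 = 405]
  468 = 1·405 + 63   → row C = row A − 1·row B = (63, 1, −1)   [check: 1·468 − 1·405 = 63]
  405 = 6·63 + 27   → row D = row B − 6·row C = (27, −6, 7)   [check: −6·468 + 7·405 = 27]
  63 = 2·27 + 9   → row E = row C − 2·row D = (9, 13, −15)   [check: 13·468 − 15·405 = 9]
  27 = 3·9 + 0   → remainder 0, stop. gcd = 9 (last nonzero row E).
So gcd(468, 405) = 9, with Bézout identity 13·468 − 15·405 = 9. Containment (⊇): the Bézout identity exhibits 9 as an element of (468, 405), giving (9) ⊆ (468, 405). Containment (⊆): since 9 | 468 and 9 | 405 (468 = 9·52, 405 = 9·45), every Z-linear combination of 468 and 405 is divisible by 9, so (468, 405) ⊆ (9). Therefore (468, 405) = (9), d = 9.

Final answer: (468, 405) = (9); d = 9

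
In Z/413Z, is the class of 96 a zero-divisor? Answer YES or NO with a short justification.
NO

gcd(96, 413) = 1, so 96 is a unit in Z/413Z (it has a multiplicative inverse). A unit cannot be a zero-divisor: if 96·b ≡ 0 then multiplying both sides by 96^(−1) gives b ≡ 0. So 96 is not a zero-divisor.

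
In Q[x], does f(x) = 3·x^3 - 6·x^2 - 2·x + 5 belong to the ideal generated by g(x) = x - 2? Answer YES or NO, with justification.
In Q[x] the ideal (g) consists of all multiples of g, so f ∈ (g) iff g | f, i.e. iff the remainder of f on division by g is 0. Divide f by g (g is monic, so eliminate the leading term of the running remainder at each step):
  leading term 3·x^3: subtract (3·x^2)·g(x) = 3·x^3 - 6·x^2, leaving 5 - 2·x
  leading term -2·x: subtract (-2)·g(x) = 4 - 2·x, leaving 1
The remainder r(x) = 1 ≠ 0 (and deg r < deg g), so g ∤ f, i.e. f ∉ (g).

Final answer: NO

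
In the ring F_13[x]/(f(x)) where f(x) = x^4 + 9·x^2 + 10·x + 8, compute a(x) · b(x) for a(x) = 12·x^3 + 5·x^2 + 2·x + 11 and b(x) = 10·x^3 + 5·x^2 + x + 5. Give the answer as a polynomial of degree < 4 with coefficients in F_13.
a · b ≡ 10·x^3 + x^2 + 11·x + 10 (mod f(x))

Multiply as integer polynomials: a · b = 120·x^6 + 110·x^5 + 57·x^4 + 185·x^3 + 82·x^2 + 21·x + 55. Reducing coefficients mod 13: a · b ≡ 3·x^6 + 6·x^5 + 5·x^4 + 3·x^3 + 4·x^2 + 8·x + 3. Now divide by f(x) = x^4 + 9·x^2 + 10·x + 8 in F_13[x], eliminating the leading term at each step:
  leading term 3·x^6: subtract (3·x^2)·f(x) = 3·x^6 + x^4 + 4·x^3 + 11·x^2, leaving 6·x^5 + 4·x^4 + 12·x^3 + 6·x^2 + 8·x + 3 (coefficients mod 13)
  leading term 6·x^5: subtract (6·x)·f(x) = 6·x^5 + 2·x^3 + 8·x^2 + 9·x, leaving 4·x^4 + 10·x^3 + 11·x^2 + 12·x + 3 (coefficients mod 13)
  leading term 4·x^4: subtract (4)·f(x) = 4·x^4 + 10·x^2 + x + 6, leaving 10·x^3 + x^2 + 11·x + 10 (coefficients mod 13)
The degree is now < 4, so this is the remainder. Hence a · b ≡ 10·x^3 + x^2 + 11·x + 10 in F_13[x]/(f).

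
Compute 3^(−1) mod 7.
Apply the extended Euclidean algorithm to (7, 3), tracking rows (r, s, t) with s·7 + t·3 = r. Each division r_prev = q·r_cur + r_new produces the new row as (previous row) − q·(current row):
  row A: (7, 1, 0)   [1·7 + 0·3 = 7]
  row B: (3, 0, 1)   [0·7 + 1·3 = 3]
  7 = 2·3 + 1   → row C = row A − 2·row B = (1, 1, −2)   [check: 1·7 − 2·3 = 1]
  3 = 3·1 + 0   → remainder 0, stop. gcd = 1 (last nonzero row C).
The gcd is 1, so 3 is invertible mod 7. The last nonzero row gives 1·7 − 2·3 = 1, so t = −2. So 3^(−1) ≡ −2 ≡ 5 (mod 7). Verify: 3 · 5 = 15 ≡ 1 (mod 7). ✓

Final answer: 3^(−1) ≡ 5 (mod 7)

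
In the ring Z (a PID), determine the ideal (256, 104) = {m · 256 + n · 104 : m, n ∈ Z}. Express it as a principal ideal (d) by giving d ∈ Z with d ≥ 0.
(256, 104) = (8); d = 8

In the PID Z, (a, b) is generated by gcd(a, b). Compute gcd(256, 104) with the extended Euclidean algorithm, tracking rows (r, s, t) with s·256 + t·104 = r:
  row A: (256, 1, 0)   [1·256 + 0·104 = 256]
  row B: (104, 0, 1)   [0·256 + 1·104 = 104]
  256 = 2·104 + 48   → row C = row A − 2·row B = (48, 1, −2)   [check: 1·256 − 2·104 = 48]
  104 = 2·48 + 8   → row D = row B − 2·row C = (8, −2, 5)   [check: −2·256 + 5·104 = 8]
  48 = 6·8 + 0   → remainder 0, stop. gcd = 8 (last nonzero row D).
So gcd(256, 104) = 8, with Bézout identity −2·256 + 5·104 = 8. Containment (⊇): the Bézout identity exhibits 8 as an element of (256, 104), giving (8) ⊆ (256, 104). Containment (⊆): since 8 | 256 and 8 | 104 (256 = 8·32, 104 = 8·13), every Z-linear combination of 256 and 104 is divisible by 8, so (256, 104) ⊆ (8). Therefore (256, 104) = (8), d = 8.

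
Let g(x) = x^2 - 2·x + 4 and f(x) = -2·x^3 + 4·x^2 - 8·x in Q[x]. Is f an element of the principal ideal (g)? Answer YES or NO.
In Q[x] the ideal (g) consists of all multiples of g, so f ∈ (g) iff g | f, i.e. iff the remainder of f on division by g is 0. Divide f by g (g is monic, so eliminate the leading term of the running remainder at each step):
  leading term -2·x^3: subtract (-2·x)·g(x) = -2·x^3 + 4·x^2 - 8·x, leaving 0
The remainder is 0, so f(x) = g(x) · h(x) with h(x) = -2·x. Hence g | f, i.e. f ∈ (g).

Final answer: YES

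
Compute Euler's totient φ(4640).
φ is multiplicative, with φ(p^e) = p^e − p^(e−1). Factorise 4640 = 2^5 · 5 · 29. Then
  φ(4640) = (2^5 − 2^4) · (5 − 1) · (29 − 1) = 16 · 4 · 28 = 1792.

Final answer: φ(4640) = 1792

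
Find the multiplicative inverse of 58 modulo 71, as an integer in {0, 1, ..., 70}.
58^(−1) ≡ 60 (mod 71)

Apply the extended Euclidean algorithm to (71, 58), tracking rows (r, s, t) with s·71 + t·58 = r. Each division r_prev = q·r_cur + r_new produces the new row as (previous row) − q·(current row):
  row A: (71, 1, 0)   [1·71 + 0·58 = 71]
  row B: (58, 0, 1)   [0·71 + 1·58 = 58]
  71 = 1·58 + 13   → row C = row A − 1·row B = (13, 1, −1)   [check: 1·71 − 1·58 = 13]
  58 = 4·13 + 6   → row D = row B − 4·row C = (6, −4, 5)   [check: −4·71 + 5·58 = 6]
  13 = 2·6 + 1   → row E = row C − 2·row D = (1, 9, −11)   [check: 9·71 − 11·58 = 1]
  6 = 6·1 + 0   → remainder 0, stop. gcd = 1 (last nonzero row E).
The gcd is 1, so 58 is invertible mod 71. The last nonzero row gives 9·71 − 11·58 = 1, so t = −11. So 58^(−1) ≡ −11 ≡ 60 (mod 71). Verify: 58 · 60 = 3480 ≡ 1 (mod 71). ✓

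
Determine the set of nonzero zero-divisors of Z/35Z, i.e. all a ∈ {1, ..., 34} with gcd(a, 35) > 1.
An element a ∈ Z/35Z (with a ≠ 0) is a zero-divisor iff gcd(a, 35) > 1 (because a is a unit precisely when gcd(a, n) = 1, and in Z/nZ every nonzero, non-unit element is a zero-divisor). Scan a = 1, ..., 34 and keep those with gcd(a, 35) > 1:
  gcd(5, 35) = 5, gcd(7, 35) = 7, gcd(10, 35) = 5, gcd(14, 35) = 7, gcd(15, 35) = 5, gcd(20, 35) = 5, gcd(21, 35) = 7, gcd(25, 35) = 5, gcd(28, 35) = 7, gcd(30, 35) = 5.
All other a ∈ {1, ..., 34} have gcd(a, 35) = 1 and are units. So the nonzero zero-divisors are exactly the 10 values of a appearing in this scan.

Final answer: nonzero zero-divisors of Z/35Z = {5, 7, 10, 14, 15, 20, 21, 25, 28, 30}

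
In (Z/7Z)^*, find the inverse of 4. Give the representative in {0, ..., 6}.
4^(−1) ≡ 2 (mod 7)

Apply the extended Euclidean algorithm to (7, 4), tracking rows (r, s, t) with s·7 + t·4 = r. Each division r_prev = q·r_cur + r_new produces the new row as (previous row) − q·(current row):
  row A: (7, 1, 0)   [1·7 + 0·4 = 7]
  row B: (4, 0, 1)   [0·7 + 1·4 = 4]
  7 = 1·4 + 3   → row C = row A − 1·row B = (3, 1, −1)   [check: 1·7 − 1·4 = 3]
  4 = 1·3 + 1   → row D = row B − 1·row C = (1, −1, 2)   [check: −1·7 + 2·4 = 1]
  3 = 3·1 + 0   → remainder 0, stop. gcd = 1 (last nonzero row D).
The gcd is 1, so 4 is invertible mod 7. The last nonzero row gives −1·7 + 2·4 = 1, so t = 2. So 4^(−1) ≡ 2 (mod 7). Verify: 4 · 2 = 8 ≡ 1 (mod 7). ✓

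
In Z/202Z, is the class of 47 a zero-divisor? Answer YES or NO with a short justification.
gcd(47, 202) = 1, so 47 is a unit in Z/202Z (it has a multiplicative inverse). A unit cannot be a zero-divisor: if 47·b ≡ 0 then multiplying both sides by 47^(−1) gives b ≡ 0. So 47 is not a zero-divisor.

Final answer: NO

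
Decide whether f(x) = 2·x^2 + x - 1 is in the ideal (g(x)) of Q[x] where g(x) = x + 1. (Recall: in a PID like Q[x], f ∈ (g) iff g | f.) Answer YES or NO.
In Q[x] the ideal (g) consists of all multiples of g, so f ∈ (g) iff g | f, i.e. iff the remainder of f on division by g is 0. Divide f by g (g is monic, so eliminate the leading term of the running remainder at each step):
  leading term 2·x^2: subtract (2·x)·g(x) = 2·x^2 + 2·x, leaving -x - 1
  leading term -x: subtract (-1)·g(x) = -x - 1, leaving 0
The remainder is 0, so f(x) = g(x) · h(x) with h(x) = 2·x - 1. Hence g | f, i.e. f ∈ (g).

Final answer: YES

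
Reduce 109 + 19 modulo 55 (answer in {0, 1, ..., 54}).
18

Reduce the summands first: 109 ≡ 54 (mod 55), so 109 + 19 ≡ 54 + 19 (mod 55). 54 + 19 = 73; 73 = 1·55 + 18, so (109 + 19) mod 55 = 18.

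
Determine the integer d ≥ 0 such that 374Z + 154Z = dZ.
In the PID Z, (a, b) is generated by gcd(a, b). Compute gcd(374, 154) with the extended Euclidean algorithm, tracking rows (r, s, t) with s·374 + t·154 = r:
  row A: (374, 1, 0)   [1·374 + 0·154 = 374]
  row B: (154, 0, 1)   [0·374 + 1·154 = 154]
  374 = 2·154 + 66   → row C = row A − 2·row B = (66, 1, −2)   [check: 1·374 − 2·154 = 66]
  154 = 2·66 + 22   → row D = row B − 2·row C = (22, −2, 5)   [check: −2·374 + 5·154 = 22]
  66 = 3·22 + 0   → remainder 0, stop. gcd = 22 (last nonzero row D).
So gcd(374, 154) = 22, with Bézout identity −2·374 + 5·154 = 22. Containment (⊇): the Bézout identity exhibits 22 as an element of (374, 154), giving (22) ⊆ (374, 154). Containment (⊆): since 22 | 374 and 22 | 154 (374 = 22·17, 154 = 22·7), every Z-linear combination of 374 and 154 is divisible by 22, so (374, 154) ⊆ (22). Therefore (374, 154) = (22), d = 22.

Final answer: (374, 154) = (22); d = 22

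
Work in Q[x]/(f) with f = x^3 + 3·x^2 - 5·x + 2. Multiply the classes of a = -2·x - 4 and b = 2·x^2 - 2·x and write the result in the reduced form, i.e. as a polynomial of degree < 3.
First multiply in Q[x] without reducing: a · b = -4·x^3 - 4·x^2 + 8·x. Now divide by f(x) = x^3 + 3·x^2 - 5·x + 2, eliminating the leading term at each step:
  leading term -4·x^3: subtract (-4)·f(x) = -4·x^3 - 12·x^2 + 20·x - 8, leaving 8·x^2 - 12·x + 8
The degree is now < 3, so this is the remainder. Hence a · b ≡ 8·x^2 - 12·x + 8 in Q[x]/(f).

Final answer: a · b ≡ 8·x^2 - 12·x + 8 (mod f(x))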